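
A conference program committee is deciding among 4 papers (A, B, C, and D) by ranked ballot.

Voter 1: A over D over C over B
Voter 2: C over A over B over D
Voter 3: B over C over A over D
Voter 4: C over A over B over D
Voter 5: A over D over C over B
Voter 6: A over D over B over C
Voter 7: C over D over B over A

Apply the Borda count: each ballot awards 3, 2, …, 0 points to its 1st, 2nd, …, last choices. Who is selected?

Borda scores:
  A: 3 + 2 + 1 + 2 + 3 + 3 + 0 = 14
  B: 0 + 1 + 3 + 1 + 0 + 1 + 1 = 7
  C: 1 + 3 + 2 + 3 + 1 + 0 + 3 = 13
  D: 2 + 0 + 0 + 0 + 2 + 2 + 2 = 8
A has the highest total.

A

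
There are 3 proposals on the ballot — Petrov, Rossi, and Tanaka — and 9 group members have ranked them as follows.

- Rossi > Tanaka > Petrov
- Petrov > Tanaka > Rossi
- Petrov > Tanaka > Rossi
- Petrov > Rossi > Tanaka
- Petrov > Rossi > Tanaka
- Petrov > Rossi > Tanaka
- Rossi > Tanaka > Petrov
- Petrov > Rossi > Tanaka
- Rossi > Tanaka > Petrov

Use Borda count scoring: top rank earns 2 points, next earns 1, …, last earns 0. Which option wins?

Petrov

Borda scores:
  Petrov: 0 + 2 + 2 + 2 + 2 + 2 + 0 + 2 + 0 = 12
  Rossi: 2 + 0 + 0 + 1 + 1 + 1 + 2 + 1 + 2 = 10
  Tanaka: 1 + 1 + 1 + 0 + 0 + 0 + 1 + 0 + 1 = 5
Petrov has the highest total.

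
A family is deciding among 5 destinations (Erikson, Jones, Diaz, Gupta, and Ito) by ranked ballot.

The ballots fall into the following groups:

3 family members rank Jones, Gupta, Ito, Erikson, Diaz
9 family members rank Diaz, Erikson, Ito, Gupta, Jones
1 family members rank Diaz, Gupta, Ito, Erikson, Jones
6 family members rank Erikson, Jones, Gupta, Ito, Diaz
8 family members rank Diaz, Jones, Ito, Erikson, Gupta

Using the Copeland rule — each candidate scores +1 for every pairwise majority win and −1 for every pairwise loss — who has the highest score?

Pairwise results:
  Erikson vs Jones: Erikson wins 16–11.
  Erikson vs Diaz: Diaz wins 18–9.
  Erikson vs Gupta: Erikson wins 23–4.
  Erikson vs Ito: Erikson wins 15–12.
  Jones vs Diaz: Diaz wins 18–9.
  Jones vs Gupta: Jones wins 17–10.
  Jones vs Ito: Jones wins 17–10.
  Diaz vs Gupta: Diaz wins 18–9.
  Diaz vs Ito: Diaz wins 18–9.
  Gupta vs Ito: Ito wins 17–10.
Copeland scores (wins − losses):
  Erikson: 3 − 1 = 2
  Jones: 2 − 2 = 0
  Diaz: 4 − 0 = 4
  Gupta: 0 − 4 = -4
  Ito: 1 − 3 = -2
Diaz has the best Copeland score.

Diaz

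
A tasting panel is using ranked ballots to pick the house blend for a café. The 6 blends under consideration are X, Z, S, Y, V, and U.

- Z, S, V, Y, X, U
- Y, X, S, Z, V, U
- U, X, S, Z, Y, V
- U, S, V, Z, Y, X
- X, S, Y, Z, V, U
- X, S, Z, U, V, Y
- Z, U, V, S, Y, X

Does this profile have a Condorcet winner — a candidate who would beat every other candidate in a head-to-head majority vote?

Head-to-head results (7 voters total):
X vs Z: X wins 4–3.
X vs S: X wins 4–3.
X vs Y: Y wins 4–3.
X vs V: X wins 4–3.
X vs U: X wins 4–3.
Z vs S: S wins 5–2.
Z vs Y: Z wins 5–2.
Z vs V: Z wins 6–1.
Z vs U: Z wins 5–2.
S vs Y: S wins 6–1.
S vs V: S wins 6–1.
S vs U: S wins 4–3.
Y vs V: V wins 4–3.
Y vs U: U wins 4–3.
V vs U: U wins 4–3.
No candidate beats all others: X beats Z beats Y beats X, a majority cycle.

No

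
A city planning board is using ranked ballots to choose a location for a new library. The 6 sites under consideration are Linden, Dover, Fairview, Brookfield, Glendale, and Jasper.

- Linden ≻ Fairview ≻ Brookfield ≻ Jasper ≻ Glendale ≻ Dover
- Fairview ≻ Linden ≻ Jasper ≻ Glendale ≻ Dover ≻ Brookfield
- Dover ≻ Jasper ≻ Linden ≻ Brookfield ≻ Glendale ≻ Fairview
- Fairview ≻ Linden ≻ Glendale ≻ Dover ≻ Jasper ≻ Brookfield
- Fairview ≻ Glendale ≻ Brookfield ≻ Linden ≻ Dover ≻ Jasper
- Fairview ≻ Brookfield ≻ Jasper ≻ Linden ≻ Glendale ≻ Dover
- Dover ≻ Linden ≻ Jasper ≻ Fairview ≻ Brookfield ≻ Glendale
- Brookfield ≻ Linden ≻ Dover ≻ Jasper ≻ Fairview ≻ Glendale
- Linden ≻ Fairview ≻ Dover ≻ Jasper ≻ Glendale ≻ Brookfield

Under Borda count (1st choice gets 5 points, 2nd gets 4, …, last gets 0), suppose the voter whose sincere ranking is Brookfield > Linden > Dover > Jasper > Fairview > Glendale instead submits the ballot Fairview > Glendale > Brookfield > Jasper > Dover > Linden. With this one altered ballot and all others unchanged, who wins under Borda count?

Borda totals with the altered ballot: Linden 29, Dover 18, Fairview 35, Brookfield 16, Glendale 17, Jasper 20.
The switch changes the winner from Linden to Fairview.

Fairview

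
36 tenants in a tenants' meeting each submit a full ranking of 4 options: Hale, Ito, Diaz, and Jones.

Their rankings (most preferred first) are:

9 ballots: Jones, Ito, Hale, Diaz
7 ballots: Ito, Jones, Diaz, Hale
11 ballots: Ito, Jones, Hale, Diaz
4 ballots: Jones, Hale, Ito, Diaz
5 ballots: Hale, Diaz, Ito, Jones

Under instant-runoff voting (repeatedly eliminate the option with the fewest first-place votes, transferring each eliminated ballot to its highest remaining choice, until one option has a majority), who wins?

Ito

Round 1: Ito 18, Jones 13, Hale 5, Diaz 0. Diaz has the fewest and is eliminated.
Round 2: Ito 18, Jones 13, Hale 5. Hale has the fewest and is eliminated.
Round 3: Ito 23, Jones 13. Ito has a majority.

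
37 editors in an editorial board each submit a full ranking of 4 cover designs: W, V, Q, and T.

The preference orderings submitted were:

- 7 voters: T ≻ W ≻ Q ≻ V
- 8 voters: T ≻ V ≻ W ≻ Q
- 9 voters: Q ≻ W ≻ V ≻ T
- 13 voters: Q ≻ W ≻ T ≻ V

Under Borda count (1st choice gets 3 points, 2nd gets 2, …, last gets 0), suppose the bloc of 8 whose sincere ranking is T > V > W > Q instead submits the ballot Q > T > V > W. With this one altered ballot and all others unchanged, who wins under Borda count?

Borda totals with the altered ballot: W 58, V 17, Q 97, T 50.
The winner is unchanged: still Q.

Q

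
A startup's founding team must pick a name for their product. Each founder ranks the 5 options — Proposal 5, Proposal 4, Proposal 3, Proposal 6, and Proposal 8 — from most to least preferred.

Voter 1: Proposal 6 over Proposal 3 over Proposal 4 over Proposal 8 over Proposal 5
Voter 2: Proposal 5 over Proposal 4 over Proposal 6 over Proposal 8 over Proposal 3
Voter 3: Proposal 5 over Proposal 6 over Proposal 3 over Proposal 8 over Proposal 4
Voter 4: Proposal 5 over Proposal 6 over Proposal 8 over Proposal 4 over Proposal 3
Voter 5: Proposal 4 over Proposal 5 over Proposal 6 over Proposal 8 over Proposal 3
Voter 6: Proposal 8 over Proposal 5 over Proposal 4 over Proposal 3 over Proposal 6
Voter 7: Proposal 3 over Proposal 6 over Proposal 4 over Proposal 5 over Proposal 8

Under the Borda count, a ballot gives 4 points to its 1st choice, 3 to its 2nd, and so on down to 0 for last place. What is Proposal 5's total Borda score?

Borda scores:
  Proposal 5: 0 + 4 + 4 + 4 + 3 + 3 + 1 = 19
  Proposal 4: 2 + 3 + 0 + 1 + 4 + 2 + 2 = 14
  Proposal 3: 3 + 0 + 2 + 0 + 0 + 1 + 4 = 10
  Proposal 6: 4 + 2 + 3 + 3 + 2 + 0 + 3 = 17
  Proposal 8: 1 + 1 + 1 + 2 + 1 + 4 + 0 = 10

19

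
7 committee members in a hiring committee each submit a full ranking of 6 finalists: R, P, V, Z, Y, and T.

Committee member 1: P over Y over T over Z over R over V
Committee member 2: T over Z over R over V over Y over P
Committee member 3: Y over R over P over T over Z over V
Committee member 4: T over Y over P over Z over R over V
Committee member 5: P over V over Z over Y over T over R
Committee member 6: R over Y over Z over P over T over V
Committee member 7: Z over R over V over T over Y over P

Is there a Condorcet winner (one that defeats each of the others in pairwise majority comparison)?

Yes

Head-to-head results (7 voters total):
R vs P: R wins 4–3.
R vs V: R wins 6–1.
R vs Z: Z wins 5–2.
R vs Y: Y wins 4–3.
R vs T: T wins 4–3.
P vs V: P wins 5–2.
P vs Z: P wins 4–3.
P vs Y: Y wins 5–2.
P vs T: P wins 4–3.
V vs Z: Z wins 6–1.
V vs Y: Y wins 4–3.
V vs T: T wins 5–2.
Z vs Y: Y wins 4–3.
Z vs T: T wins 4–3.
Y vs T: Y wins 4–3.
Y beats each rival — R (4–3), P (5–2), V (4–3), Z (4–3), T (4–3) — so Y is the Condorcet winner.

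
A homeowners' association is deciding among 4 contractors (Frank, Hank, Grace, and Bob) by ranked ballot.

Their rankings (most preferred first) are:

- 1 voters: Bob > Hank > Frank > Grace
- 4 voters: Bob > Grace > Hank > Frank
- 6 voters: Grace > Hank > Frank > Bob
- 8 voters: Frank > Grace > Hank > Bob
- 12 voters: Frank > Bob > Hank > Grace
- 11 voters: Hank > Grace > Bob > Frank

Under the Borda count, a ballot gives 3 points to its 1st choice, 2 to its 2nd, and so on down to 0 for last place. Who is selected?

Hank

Borda scores:
  Frank: 1 + 4·0 + 6·1 + 8·3 + 12·3 + 11·0 = 67
  Hank: 2 + 4·1 + 6·2 + 8·1 + 12·1 + 11·3 = 71
  Grace: 0 + 4·2 + 6·3 + 8·2 + 12·0 + 11·2 = 64
  Bob: 3 + 4·3 + 6·0 + 8·0 + 12·2 + 11·1 = 50
Hank has the highest total.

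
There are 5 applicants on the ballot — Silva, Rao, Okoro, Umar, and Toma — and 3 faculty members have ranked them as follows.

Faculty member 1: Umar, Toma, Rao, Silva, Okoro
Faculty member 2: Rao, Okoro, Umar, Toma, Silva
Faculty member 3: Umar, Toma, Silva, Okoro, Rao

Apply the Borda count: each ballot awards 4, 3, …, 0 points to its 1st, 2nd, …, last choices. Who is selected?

Borda scores:
  Silva: 1 + 0 + 2 = 3
  Rao: 2 + 4 + 0 = 6
  Okoro: 0 + 3 + 1 = 4
  Umar: 4 + 2 + 4 = 10
  Toma: 3 + 1 + 3 = 7
Umar has the highest total.

Umar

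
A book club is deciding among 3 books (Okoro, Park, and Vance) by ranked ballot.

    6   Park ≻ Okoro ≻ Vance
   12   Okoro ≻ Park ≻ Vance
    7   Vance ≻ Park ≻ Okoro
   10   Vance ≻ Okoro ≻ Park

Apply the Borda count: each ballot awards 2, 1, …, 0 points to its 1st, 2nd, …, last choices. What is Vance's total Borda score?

Borda scores:
  Okoro: 6·1 + 12·2 + 7·0 + 10·1 = 40
  Park: 6·2 + 12·1 + 7·1 + 10·0 = 31
  Vance: 6·0 + 12·0 + 7·2 + 10·2 = 34

34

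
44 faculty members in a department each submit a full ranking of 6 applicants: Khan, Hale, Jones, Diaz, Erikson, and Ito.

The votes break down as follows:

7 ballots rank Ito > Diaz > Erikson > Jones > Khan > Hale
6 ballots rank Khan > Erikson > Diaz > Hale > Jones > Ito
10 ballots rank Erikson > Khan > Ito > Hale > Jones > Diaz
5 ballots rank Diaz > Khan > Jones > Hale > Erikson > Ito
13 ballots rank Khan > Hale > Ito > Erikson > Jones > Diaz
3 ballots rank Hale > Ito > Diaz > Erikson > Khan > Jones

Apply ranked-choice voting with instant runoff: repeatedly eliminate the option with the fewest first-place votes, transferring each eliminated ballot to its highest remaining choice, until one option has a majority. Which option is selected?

Round 1: Khan 19, Erikson 10, Ito 7, Diaz 5, Hale 3, Jones 0. Jones has the fewest and is eliminated.
Round 2: Khan 19, Erikson 10, Ito 7, Diaz 5, Hale 3. Hale has the fewest and is eliminated.
Round 3: Khan 19, Erikson 10, Ito 10, Diaz 5. Diaz has the fewest and is eliminated.
Round 4: Khan 24, Erikson 10, Ito 10. Khan has a majority.

Khan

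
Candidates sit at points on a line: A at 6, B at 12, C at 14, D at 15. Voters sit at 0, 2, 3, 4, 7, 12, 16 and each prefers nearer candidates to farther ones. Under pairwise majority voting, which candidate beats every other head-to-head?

A

With single-peaked preferences on a line, the Condorcet winner is the candidate closest to the median voter.
The median voter (position 4) is closest to A at 6.
Check: A vs B — voters closer to A: 5 of 7.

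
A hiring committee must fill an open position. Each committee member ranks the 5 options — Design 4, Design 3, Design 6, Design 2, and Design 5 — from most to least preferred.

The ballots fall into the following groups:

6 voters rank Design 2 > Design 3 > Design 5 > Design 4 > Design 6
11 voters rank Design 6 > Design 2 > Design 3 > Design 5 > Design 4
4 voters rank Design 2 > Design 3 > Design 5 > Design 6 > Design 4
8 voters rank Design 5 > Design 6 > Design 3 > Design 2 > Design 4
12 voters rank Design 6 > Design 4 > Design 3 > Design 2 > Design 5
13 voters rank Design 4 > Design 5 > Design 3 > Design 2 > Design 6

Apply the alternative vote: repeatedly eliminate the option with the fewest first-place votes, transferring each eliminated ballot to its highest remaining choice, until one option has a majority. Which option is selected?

Round 1: Design 6 23, Design 4 13, Design 2 10, Design 5 8, Design 3 0. Design 3 has the fewest and is eliminated.
Round 2: Design 6 23, Design 4 13, Design 2 10, Design 5 8. Design 5 has the fewest and is eliminated.
Round 3: Design 6 31, Design 4 13, Design 2 10. Design 6 has a majority.

Design 6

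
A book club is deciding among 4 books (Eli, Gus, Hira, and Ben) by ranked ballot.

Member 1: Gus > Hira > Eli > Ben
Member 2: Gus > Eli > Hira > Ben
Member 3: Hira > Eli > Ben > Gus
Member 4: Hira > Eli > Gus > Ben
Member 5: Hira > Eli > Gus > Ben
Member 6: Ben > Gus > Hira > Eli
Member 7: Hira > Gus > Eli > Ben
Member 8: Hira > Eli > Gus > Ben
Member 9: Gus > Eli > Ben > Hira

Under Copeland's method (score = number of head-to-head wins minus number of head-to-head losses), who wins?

Hira

Pairwise results:
  Eli vs Gus: Gus wins 5–4.
  Eli vs Hira: Hira wins 7–2.
  Eli vs Ben: Eli wins 8–1.
  Gus vs Hira: Hira wins 5–4.
  Gus vs Ben: Gus wins 7–2.
  Hira vs Ben: Hira wins 7–2.
Copeland scores (wins − losses):
  Eli: 1 − 2 = -1
  Gus: 2 − 1 = 1
  Hira: 3 − 0 = 3
  Ben: 0 − 3 = -3
Hira has the best Copeland score.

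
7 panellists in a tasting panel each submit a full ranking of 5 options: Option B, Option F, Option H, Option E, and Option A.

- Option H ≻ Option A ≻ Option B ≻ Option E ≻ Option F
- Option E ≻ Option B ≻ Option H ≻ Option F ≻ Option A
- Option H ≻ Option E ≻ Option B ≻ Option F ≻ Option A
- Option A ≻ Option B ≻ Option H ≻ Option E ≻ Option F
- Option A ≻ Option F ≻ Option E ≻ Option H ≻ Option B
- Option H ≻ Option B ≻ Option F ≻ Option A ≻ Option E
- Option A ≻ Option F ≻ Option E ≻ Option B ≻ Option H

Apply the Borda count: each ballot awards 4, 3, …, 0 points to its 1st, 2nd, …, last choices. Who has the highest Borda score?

Borda scores:
  Option B: 2 + 3 + 2 + 3 + 0 + 3 + 1 = 14
  Option F: 0 + 1 + 1 + 0 + 3 + 2 + 3 = 10
  Option H: 4 + 2 + 4 + 2 + 1 + 4 + 0 = 17
  Option E: 1 + 4 + 3 + 1 + 2 + 0 + 2 = 13
  Option A: 3 + 0 + 0 + 4 + 4 + 1 + 4 = 16
Option H has the highest total.

Option H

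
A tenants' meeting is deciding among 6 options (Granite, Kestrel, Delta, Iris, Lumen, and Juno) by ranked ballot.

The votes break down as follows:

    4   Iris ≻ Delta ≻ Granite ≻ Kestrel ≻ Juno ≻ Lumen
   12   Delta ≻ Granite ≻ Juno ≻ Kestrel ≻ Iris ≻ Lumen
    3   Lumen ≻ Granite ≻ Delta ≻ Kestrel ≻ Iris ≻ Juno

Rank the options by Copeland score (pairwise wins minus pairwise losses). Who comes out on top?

Delta

Pairwise results:
  Granite vs Kestrel: Granite wins 19–0.
  Granite vs Delta: Delta wins 16–3.
  Granite vs Iris: Granite wins 15–4.
  Granite vs Lumen: Granite wins 16–3.
  Granite vs Juno: Granite wins 19–0.
  Kestrel vs Delta: Delta wins 19–0.
  Kestrel vs Iris: Kestrel wins 15–4.
  Kestrel vs Lumen: Kestrel wins 16–3.
  Kestrel vs Juno: Juno wins 12–7.
  Delta vs Iris: Delta wins 15–4.
  Delta vs Lumen: Delta wins 16–3.
  Delta vs Juno: Delta wins 19–0.
  Iris vs Lumen: Iris wins 16–3.
  Iris vs Juno: Juno wins 12–7.
  Lumen vs Juno: Juno wins 16–3.
Copeland scores (wins − losses):
  Granite: 4 − 1 = 3
  Kestrel: 2 − 3 = -1
  Delta: 5 − 0 = 5
  Iris: 1 − 4 = -3
  Lumen: 0 − 5 = -5
  Juno: 3 − 2 = 1
Delta has the best Copeland score.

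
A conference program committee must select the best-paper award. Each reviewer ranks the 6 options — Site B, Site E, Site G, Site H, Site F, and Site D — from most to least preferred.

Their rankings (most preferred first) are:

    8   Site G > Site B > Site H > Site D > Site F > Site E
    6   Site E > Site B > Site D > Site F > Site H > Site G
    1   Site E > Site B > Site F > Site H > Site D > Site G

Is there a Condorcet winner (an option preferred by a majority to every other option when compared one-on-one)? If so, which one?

Site G

Head-to-head results (15 voters total):
Site B vs Site E: Site B wins 8–7.
Site B vs Site G: Site G wins 8–7.
Site B vs Site H: Site B wins 15–0.
Site B vs Site F: Site B wins 15–0.
Site B vs Site D: Site B wins 15–0.
Site E vs Site G: Site G wins 8–7.
Site E vs Site H: Site H wins 8–7.
Site E vs Site F: Site F wins 8–7.
Site E vs Site D: Site D wins 8–7.
Site G vs Site H: Site G wins 8–7.
Site G vs Site F: Site G wins 8–7.
Site G vs Site D: Site G wins 8–7.
Site H vs Site F: Site H wins 8–7.
Site H vs Site D: Site H wins 9–6.
Site F vs Site D: Site D wins 14–1.
Site G beats each rival — Site B (8–7), Site E (8–7), Site H (8–7), Site F (8–7), Site D (8–7) — so Site G is the Condorcet winner.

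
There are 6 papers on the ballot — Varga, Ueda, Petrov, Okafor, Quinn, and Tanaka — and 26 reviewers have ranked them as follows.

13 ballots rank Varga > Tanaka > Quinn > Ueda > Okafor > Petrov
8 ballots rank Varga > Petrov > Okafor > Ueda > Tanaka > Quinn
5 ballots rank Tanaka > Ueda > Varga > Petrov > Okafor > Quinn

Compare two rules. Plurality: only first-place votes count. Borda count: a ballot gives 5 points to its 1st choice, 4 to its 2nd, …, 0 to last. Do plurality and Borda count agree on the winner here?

Plurality first-place counts: Varga 21, Ueda 0, Petrov 0, Okafor 0, Quinn 0, Tanaka 5 → Varga.
Borda totals: Varga 120, Ueda 62, Petrov 42, Okafor 42, Quinn 39, Tanaka 85 → Varga.
The two rules agree on Varga.

Yes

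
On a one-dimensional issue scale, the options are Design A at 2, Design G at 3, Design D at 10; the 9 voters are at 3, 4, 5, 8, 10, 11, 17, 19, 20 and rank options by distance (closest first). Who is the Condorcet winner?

With single-peaked preferences on a line, the Condorcet winner is the candidate closest to the median voter.
The median voter (position 10) is closest to Design D at 10.
Check: Design D vs Design A — voters closer to Design D: 6 of 9.

Design D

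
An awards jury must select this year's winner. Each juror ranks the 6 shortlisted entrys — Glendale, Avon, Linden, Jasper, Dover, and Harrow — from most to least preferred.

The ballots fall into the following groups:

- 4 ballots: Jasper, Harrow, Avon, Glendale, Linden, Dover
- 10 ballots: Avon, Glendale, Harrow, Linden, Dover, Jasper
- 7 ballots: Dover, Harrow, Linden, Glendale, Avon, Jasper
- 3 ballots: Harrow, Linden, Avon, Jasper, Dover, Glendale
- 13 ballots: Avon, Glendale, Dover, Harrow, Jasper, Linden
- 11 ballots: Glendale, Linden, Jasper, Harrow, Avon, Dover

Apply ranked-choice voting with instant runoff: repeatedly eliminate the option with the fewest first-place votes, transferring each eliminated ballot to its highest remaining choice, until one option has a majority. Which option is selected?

Round 1: Avon 23, Glendale 11, Dover 7, Jasper 4, Harrow 3, Linden 0. Linden has the fewest and is eliminated.
Round 2: Avon 23, Glendale 11, Dover 7, Jasper 4, Harrow 3. Harrow has the fewest and is eliminated.
Round 3: Avon 26, Glendale 11, Dover 7, Jasper 4. Avon has a majority.

Avon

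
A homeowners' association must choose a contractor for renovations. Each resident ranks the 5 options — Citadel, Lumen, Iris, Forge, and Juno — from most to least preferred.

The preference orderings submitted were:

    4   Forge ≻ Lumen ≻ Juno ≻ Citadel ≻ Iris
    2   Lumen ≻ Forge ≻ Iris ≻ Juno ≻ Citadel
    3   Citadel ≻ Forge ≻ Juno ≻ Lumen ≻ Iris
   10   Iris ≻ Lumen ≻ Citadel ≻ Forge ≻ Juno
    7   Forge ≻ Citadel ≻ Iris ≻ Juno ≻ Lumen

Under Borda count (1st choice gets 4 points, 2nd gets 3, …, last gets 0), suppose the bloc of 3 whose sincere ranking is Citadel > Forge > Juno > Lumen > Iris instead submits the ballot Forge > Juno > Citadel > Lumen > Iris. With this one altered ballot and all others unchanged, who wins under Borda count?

Borda totals with the altered ballot: Citadel 51, Lumen 53, Iris 58, Forge 72, Juno 26.
The winner is unchanged: still Forge.

Forge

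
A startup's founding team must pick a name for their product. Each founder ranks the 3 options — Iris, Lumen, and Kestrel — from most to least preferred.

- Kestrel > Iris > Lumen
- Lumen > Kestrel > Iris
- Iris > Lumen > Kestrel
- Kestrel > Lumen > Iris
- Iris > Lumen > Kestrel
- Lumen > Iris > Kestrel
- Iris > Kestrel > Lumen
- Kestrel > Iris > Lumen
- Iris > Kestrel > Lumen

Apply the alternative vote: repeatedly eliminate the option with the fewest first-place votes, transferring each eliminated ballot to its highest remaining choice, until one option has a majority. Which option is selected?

Iris

Round 1: Iris 4, Kestrel 3, Lumen 2. Lumen has the fewest and is eliminated.
Round 2: Iris 5, Kestrel 4. Iris has a majority.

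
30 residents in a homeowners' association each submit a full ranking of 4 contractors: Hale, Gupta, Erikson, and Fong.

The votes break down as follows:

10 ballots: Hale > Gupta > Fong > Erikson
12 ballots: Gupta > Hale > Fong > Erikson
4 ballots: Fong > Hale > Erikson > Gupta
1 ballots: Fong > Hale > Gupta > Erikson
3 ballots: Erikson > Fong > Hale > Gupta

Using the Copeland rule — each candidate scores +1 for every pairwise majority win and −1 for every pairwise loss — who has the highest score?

Pairwise results:
  Hale vs Gupta: Hale wins 18–12.
  Hale vs Erikson: Hale wins 27–3.
  Hale vs Fong: Hale wins 22–8.
  Gupta vs Erikson: Gupta wins 23–7.
  Gupta vs Fong: Gupta wins 22–8.
  Erikson vs Fong: Fong wins 27–3.
Copeland scores (wins − losses):
  Hale: 3 − 0 = 3
  Gupta: 2 − 1 = 1
  Erikson: 0 − 3 = -3
  Fong: 1 − 2 = -1
Hale has the best Copeland score.

Hale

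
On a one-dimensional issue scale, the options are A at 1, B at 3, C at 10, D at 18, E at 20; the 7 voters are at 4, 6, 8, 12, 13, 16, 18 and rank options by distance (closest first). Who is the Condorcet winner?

With single-peaked preferences on a line, the Condorcet winner is the candidate closest to the median voter.
The median voter (position 12) is closest to C at 10.
Check: C vs B — voters closer to C: 5 of 7.

C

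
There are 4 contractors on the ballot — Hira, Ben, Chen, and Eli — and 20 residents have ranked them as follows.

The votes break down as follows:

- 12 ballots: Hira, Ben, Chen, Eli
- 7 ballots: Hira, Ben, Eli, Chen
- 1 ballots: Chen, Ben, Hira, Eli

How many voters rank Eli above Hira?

0

Ballots ranking Eli above Hira: 0.
Ballots ranking Hira above Eli: 12+7+1 = 20.
So 0 of 20 voters prefer Eli to Hira.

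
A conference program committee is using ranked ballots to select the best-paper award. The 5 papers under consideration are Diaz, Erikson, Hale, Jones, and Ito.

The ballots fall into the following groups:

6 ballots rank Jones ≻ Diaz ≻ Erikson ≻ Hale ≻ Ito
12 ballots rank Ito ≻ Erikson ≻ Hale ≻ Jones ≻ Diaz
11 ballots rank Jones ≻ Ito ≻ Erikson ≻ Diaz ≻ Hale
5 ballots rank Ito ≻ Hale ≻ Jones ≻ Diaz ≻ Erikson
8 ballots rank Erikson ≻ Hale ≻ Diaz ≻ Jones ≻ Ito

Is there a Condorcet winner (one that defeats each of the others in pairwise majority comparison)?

No

Head-to-head results (42 voters total):
Diaz vs Erikson: Erikson wins 31–11.
Diaz vs Hale: Hale wins 25–17.
Diaz vs Jones: Jones wins 34–8.
Diaz vs Ito: Ito wins 28–14.
Erikson vs Hale: Erikson wins 37–5.
Erikson vs Jones: Jones wins 22–20.
Erikson vs Ito: Ito wins 28–14.
Hale vs Jones: Hale wins 25–17.
Hale vs Ito: Ito wins 28–14.
Jones vs Ito: Jones wins 25–17.
No candidate beats all others: Erikson beats Hale beats Jones beats Erikson, a majority cycle.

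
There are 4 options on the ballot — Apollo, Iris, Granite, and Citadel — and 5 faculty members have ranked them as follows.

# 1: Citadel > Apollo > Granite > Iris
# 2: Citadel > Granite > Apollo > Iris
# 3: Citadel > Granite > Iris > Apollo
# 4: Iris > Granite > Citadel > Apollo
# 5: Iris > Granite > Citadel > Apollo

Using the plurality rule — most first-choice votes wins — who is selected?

First-place vote totals:
  Apollo: 0
  Iris: 2
  Granite: 0
  Citadel: 3
Citadel has the most first-place votes.

Citadel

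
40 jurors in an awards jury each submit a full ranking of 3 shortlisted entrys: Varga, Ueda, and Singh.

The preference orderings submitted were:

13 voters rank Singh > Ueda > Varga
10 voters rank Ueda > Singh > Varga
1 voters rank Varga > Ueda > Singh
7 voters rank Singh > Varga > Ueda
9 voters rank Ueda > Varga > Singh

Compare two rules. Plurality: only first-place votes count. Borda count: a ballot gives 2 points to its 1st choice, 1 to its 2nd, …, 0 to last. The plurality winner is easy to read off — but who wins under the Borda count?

Plurality first-place counts: Varga 1, Ueda 19, Singh 20 → Singh.
Borda totals: Varga 18, Ueda 52, Singh 50 → Ueda.

Ueda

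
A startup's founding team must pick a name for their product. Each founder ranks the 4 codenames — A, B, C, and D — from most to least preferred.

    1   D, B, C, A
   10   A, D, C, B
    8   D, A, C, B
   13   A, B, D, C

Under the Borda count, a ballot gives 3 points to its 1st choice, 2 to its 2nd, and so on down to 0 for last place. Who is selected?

Borda scores:
  A: 0 + 10·3 + 8·2 + 13·3 = 85
  B: 2 + 10·0 + 8·0 + 13·2 = 28
  C: 1 + 10·1 + 8·1 + 13·0 = 19
  D: 3 + 10·2 + 8·3 + 13·1 = 60
A has the highest total.

A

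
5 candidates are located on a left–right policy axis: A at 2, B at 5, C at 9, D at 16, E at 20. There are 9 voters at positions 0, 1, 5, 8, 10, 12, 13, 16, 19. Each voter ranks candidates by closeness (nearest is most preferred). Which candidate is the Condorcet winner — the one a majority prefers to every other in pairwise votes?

C

With single-peaked preferences on a line, the Condorcet winner is the candidate closest to the median voter.
The median voter (position 10) is closest to C at 9.
Check: C vs B — voters closer to C: 6 of 9.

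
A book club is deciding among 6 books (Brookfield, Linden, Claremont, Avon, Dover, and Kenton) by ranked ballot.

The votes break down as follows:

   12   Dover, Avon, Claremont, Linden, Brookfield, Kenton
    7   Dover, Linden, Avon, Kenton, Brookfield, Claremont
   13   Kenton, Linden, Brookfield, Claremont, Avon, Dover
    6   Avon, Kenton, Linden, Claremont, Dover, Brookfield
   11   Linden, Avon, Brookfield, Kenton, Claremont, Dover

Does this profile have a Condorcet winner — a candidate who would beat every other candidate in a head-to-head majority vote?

Head-to-head results (49 voters total):
Brookfield vs Linden: Linden wins 49–0.
Brookfield vs Claremont: Brookfield wins 31–18.
Brookfield vs Avon: Avon wins 36–13.
Brookfield vs Dover: Dover wins 25–24.
Brookfield vs Kenton: Kenton wins 26–23.
Linden vs Claremont: Linden wins 37–12.
Linden vs Avon: Linden wins 31–18.
Linden vs Dover: Linden wins 30–19.
Linden vs Kenton: Linden wins 30–19.
Claremont vs Avon: Avon wins 36–13.
Claremont vs Dover: Claremont wins 30–19.
Claremont vs Kenton: Kenton wins 37–12.
Avon vs Dover: Avon wins 30–19.
Avon vs Kenton: Avon wins 36–13.
Dover vs Kenton: Kenton wins 30–19.
Linden beats each rival — Brookfield (49–0), Claremont (37–12), Avon (31–18), Dover (30–19), Kenton (30–19) — so Linden is the Condorcet winner.

Yes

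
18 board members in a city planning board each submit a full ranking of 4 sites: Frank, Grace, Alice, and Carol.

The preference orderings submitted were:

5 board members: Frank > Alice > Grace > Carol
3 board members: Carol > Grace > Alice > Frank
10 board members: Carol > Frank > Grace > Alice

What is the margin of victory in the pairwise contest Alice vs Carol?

Ballots ranking Alice above Carol: 5.
Ballots ranking Carol above Alice: 3+10 = 13.
Carol wins 13–5, a margin of 8.

8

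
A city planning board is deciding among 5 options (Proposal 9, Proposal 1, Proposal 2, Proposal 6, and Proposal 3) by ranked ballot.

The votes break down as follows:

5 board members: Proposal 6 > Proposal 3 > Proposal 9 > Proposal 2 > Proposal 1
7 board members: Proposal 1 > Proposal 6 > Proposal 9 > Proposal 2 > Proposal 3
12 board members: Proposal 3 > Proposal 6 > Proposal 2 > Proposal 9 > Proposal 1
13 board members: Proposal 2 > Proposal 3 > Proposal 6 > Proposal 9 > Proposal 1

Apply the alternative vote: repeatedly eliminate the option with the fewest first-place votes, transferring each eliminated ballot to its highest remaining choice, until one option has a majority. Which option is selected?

Round 1: Proposal 2 13, Proposal 3 12, Proposal 1 7, Proposal 6 5, Proposal 9 0. Proposal 9 has the fewest and is eliminated.
Round 2: Proposal 2 13, Proposal 3 12, Proposal 1 7, Proposal 6 5. Proposal 6 has the fewest and is eliminated.
Round 3: Proposal 3 17, Proposal 2 13, Proposal 1 7. Proposal 1 has the fewest and is eliminated.
Round 4: Proposal 2 20, Proposal 3 17. Proposal 2 has a majority.

Proposal 2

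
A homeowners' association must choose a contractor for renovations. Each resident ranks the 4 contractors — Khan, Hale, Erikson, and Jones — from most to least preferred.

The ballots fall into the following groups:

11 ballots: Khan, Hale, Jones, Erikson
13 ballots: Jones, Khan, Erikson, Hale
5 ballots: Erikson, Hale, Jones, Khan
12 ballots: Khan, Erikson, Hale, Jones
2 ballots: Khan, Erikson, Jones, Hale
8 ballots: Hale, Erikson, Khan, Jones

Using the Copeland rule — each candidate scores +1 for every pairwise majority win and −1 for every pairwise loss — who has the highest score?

Khan

Pairwise results:
  Khan vs Hale: Khan wins 38–13.
  Khan vs Erikson: Khan wins 38–13.
  Khan vs Jones: Khan wins 33–18.
  Hale vs Erikson: Erikson wins 32–19.
  Hale vs Jones: Hale wins 36–15.
  Erikson vs Jones: Erikson wins 27–24.
Copeland scores (wins − losses):
  Khan: 3 − 0 = 3
  Hale: 1 − 2 = -1
  Erikson: 2 − 1 = 1
  Jones: 0 − 3 = -3
Khan has the best Copeland score.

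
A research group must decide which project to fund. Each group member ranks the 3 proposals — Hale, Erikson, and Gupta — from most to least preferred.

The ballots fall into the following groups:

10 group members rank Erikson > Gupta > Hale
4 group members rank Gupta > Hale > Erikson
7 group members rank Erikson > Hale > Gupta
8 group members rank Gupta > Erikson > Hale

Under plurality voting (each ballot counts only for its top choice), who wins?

Erikson

First-place vote totals:
  Hale: 0
  Erikson: 17
  Gupta: 12
Erikson has the most first-place votes.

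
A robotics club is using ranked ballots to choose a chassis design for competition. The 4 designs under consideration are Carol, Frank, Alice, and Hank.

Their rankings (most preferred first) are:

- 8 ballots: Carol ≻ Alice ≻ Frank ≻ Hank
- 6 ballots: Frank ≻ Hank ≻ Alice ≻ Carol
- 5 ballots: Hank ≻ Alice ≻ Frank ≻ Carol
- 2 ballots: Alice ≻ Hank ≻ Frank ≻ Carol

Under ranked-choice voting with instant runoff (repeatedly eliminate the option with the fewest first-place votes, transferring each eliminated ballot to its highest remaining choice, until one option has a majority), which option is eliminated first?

Round 1: Carol 8, Frank 6, Hank 5, Alice 2. Alice has the fewest and is eliminated.
Round 2: Carol 8, Hank 7, Frank 6. Frank has the fewest and is eliminated.
Round 3: Hank 13, Carol 8. Hank has a majority.

Alice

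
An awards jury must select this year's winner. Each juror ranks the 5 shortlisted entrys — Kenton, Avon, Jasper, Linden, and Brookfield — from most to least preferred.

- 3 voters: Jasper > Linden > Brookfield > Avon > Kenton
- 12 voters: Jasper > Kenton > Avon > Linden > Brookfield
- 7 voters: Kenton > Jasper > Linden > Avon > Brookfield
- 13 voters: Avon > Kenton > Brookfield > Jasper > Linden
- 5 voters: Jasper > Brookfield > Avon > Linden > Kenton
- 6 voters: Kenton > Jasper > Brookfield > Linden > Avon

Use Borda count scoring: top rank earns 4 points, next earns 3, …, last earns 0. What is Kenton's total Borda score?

127

Borda scores:
  Kenton: 3·0 + 12·3 + 7·4 + 13·3 + 5·0 + 6·4 = 127
  Avon: 3·1 + 12·2 + 7·1 + 13·4 + 5·2 + 6·0 = 96
  Jasper: 3·4 + 12·4 + 7·3 + 13·1 + 5·4 + 6·3 = 132
  Linden: 3·3 + 12·1 + 7·2 + 13·0 + 5·1 + 6·1 = 46
  Brookfield: 3·2 + 12·0 + 7·0 + 13·2 + 5·3 + 6·2 = 59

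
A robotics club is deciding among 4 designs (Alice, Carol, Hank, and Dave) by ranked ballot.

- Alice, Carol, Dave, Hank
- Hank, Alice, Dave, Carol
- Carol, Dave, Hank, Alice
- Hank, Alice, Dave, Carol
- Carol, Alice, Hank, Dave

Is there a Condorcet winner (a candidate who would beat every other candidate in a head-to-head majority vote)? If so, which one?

Head-to-head results (5 voters total):
Alice vs Carol: Alice wins 3–2.
Alice vs Hank: Hank wins 3–2.
Alice vs Dave: Alice wins 4–1.
Carol vs Hank: Carol wins 3–2.
Carol vs Dave: Carol wins 3–2.
Hank vs Dave: Hank wins 3–2.
No candidate beats all others: Alice beats Carol beats Hank beats Alice, a majority cycle.

There is no Condorcet winner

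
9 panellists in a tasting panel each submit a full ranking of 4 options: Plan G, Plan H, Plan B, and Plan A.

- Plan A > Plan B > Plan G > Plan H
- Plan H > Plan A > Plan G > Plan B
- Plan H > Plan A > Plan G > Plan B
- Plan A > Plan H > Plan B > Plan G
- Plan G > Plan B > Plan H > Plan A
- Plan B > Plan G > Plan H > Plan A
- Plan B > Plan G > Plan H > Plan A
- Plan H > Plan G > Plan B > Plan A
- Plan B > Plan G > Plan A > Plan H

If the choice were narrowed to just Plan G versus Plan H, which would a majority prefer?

Ballots ranking Plan G above Plan H: 5.
Ballots ranking Plan H above Plan G: 4.
Plan G wins the head-to-head, 5–4.

Plan G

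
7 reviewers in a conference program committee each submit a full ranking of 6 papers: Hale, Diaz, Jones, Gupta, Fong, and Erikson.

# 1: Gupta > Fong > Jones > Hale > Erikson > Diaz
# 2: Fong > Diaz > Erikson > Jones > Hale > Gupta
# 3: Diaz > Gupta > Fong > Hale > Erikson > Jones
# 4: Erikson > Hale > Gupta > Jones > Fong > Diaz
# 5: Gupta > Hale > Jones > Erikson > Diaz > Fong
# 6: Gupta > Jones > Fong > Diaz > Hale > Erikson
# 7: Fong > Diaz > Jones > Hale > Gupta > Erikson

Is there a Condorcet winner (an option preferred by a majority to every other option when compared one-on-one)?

Head-to-head results (7 voters total):
Hale vs Diaz: Diaz wins 4–3.
Hale vs Jones: Jones wins 4–3.
Hale vs Gupta: Gupta wins 4–3.
Hale vs Fong: Fong wins 5–2.
Hale vs Erikson: Hale wins 5–2.
Diaz vs Jones: Jones wins 4–3.
Diaz vs Gupta: Gupta wins 4–3.
Diaz vs Fong: Fong wins 5–2.
Diaz vs Erikson: Diaz wins 4–3.
Jones vs Gupta: Gupta wins 5–2.
Jones vs Fong: Fong wins 4–3.
Jones vs Erikson: Jones wins 4–3.
Gupta vs Fong: Gupta wins 5–2.
Gupta vs Erikson: Gupta wins 5–2.
Fong vs Erikson: Fong wins 5–2.
Gupta beats each rival — Hale (4–3), Diaz (4–3), Jones (5–2), Fong (5–2), Erikson (5–2) — so Gupta is the Condorcet winner.

Yes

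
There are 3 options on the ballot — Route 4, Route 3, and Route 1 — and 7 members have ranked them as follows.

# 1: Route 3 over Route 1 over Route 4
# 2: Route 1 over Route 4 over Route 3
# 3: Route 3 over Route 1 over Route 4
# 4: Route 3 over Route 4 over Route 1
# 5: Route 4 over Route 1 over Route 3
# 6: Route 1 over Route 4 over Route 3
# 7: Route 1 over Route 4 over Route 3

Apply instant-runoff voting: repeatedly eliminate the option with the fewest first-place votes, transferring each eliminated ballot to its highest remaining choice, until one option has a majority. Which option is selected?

Round 1: Route 3 3, Route 1 3, Route 4 1. Route 4 has the fewest and is eliminated.
Round 2: Route 1 4, Route 3 3. Route 1 has a majority.

Route 1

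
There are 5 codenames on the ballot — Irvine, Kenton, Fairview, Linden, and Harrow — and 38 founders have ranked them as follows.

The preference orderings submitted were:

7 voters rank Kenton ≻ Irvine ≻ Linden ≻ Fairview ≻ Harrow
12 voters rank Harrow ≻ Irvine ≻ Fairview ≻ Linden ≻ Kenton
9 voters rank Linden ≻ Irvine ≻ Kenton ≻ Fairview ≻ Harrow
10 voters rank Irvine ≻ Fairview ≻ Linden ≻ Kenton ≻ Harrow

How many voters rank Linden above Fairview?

16

Ballots ranking Linden above Fairview: 7+9 = 16.
Ballots ranking Fairview above Linden: 12+10 = 22.
So 16 of 38 voters prefer Linden to Fairview.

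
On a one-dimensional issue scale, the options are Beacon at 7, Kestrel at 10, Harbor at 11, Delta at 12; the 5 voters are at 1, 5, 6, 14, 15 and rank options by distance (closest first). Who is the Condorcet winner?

Beacon

With single-peaked preferences on a line, the Condorcet winner is the candidate closest to the median voter.
The median voter (position 6) is closest to Beacon at 7.
Check: Beacon vs Harbor — voters closer to Beacon: 3 of 5.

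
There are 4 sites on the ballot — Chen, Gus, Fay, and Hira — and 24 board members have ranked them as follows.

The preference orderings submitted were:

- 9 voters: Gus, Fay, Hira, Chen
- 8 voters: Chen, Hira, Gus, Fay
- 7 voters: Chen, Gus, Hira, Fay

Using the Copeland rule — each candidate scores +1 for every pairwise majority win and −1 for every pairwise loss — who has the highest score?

Chen

Pairwise results:
  Chen vs Gus: Chen wins 15–9.
  Chen vs Fay: Chen wins 15–9.
  Chen vs Hira: Chen wins 15–9.
  Gus vs Fay: Gus wins 24–0.
  Gus vs Hira: Gus wins 16–8.
  Fay vs Hira: Hira wins 15–9.
Copeland scores (wins − losses):
  Chen: 3 − 0 = 3
  Gus: 2 − 1 = 1
  Fay: 0 − 3 = -3
  Hira: 1 − 2 = -1
Chen has the best Copeland score.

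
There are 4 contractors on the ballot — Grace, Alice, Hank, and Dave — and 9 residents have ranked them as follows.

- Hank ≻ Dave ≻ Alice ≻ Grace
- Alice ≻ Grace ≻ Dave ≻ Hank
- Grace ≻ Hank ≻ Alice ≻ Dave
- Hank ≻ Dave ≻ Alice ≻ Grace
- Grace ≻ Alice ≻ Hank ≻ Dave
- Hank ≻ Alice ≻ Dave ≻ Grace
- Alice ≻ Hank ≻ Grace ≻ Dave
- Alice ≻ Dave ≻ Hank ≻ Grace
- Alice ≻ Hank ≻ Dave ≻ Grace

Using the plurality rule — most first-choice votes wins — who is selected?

First-place vote totals:
  Grace: 2
  Alice: 4
  Hank: 3
  Dave: 0
Alice has the most first-place votes.

Alice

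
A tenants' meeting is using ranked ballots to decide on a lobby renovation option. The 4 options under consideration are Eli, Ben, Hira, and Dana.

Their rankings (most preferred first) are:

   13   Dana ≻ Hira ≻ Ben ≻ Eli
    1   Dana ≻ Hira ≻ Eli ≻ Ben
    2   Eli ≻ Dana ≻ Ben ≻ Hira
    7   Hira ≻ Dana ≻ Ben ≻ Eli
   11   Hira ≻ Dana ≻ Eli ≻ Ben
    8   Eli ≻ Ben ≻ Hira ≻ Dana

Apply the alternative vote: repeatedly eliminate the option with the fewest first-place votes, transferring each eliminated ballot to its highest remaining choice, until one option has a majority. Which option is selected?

Hira

Round 1: Hira 18, Dana 14, Eli 10, Ben 0. Ben has the fewest and is eliminated.
Round 2: Hira 18, Dana 14, Eli 10. Eli has the fewest and is eliminated.
Round 3: Hira 26, Dana 16. Hira has a majority.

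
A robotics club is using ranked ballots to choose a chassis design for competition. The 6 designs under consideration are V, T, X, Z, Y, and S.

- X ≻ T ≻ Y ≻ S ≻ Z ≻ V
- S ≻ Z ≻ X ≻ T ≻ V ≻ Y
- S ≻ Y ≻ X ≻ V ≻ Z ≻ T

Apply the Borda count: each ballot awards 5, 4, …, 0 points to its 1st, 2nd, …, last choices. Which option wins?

Borda scores:
  V: 0 + 1 + 2 = 3
  T: 4 + 2 + 0 = 6
  X: 5 + 3 + 3 = 11
  Z: 1 + 4 + 1 = 6
  Y: 3 + 0 + 4 = 7
  S: 2 + 5 + 5 = 12
S has the highest total.

S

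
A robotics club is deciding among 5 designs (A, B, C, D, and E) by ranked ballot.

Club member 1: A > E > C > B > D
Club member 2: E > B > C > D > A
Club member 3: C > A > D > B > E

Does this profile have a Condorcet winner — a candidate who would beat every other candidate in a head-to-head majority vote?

No

Head-to-head results (3 voters total):
A vs B: A wins 2–1.
A vs C: C wins 2–1.
A vs D: A wins 2–1.
A vs E: A wins 2–1.
B vs C: C wins 2–1.
B vs D: B wins 2–1.
B vs E: E wins 2–1.
C vs D: C wins 3–0.
C vs E: E wins 2–1.
D vs E: E wins 2–1.
No candidate beats all others: A beats E beats C beats A, a majority cycle.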